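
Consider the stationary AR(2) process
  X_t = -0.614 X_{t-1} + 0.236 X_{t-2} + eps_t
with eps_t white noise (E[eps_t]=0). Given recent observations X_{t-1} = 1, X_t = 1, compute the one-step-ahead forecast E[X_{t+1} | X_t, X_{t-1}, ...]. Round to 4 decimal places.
E[X_{t+1} \mid \mathcal F_t] = -0.3780

For an AR(p) model X_t = c + sum_i phi_i X_{t-i} + eps_t, the
one-step-ahead conditional mean is
  E[X_{t+1} | X_t, ...] = c + sum_i phi_i X_{t+1-i}.
Substitute known values:
  E[X_{t+1} | ...] = (-0.614) * (1) + (0.236) * (1)
                   = -0.3780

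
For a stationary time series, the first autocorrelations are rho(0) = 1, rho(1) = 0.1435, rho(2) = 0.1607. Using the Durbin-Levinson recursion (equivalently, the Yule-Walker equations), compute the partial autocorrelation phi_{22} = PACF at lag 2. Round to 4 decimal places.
\phi_{22} = 0.1431

The PACF at lag k is phi_{kk}, the last component of the solution
to the Yule-Walker system G_k phi = r_k where
  (G_k)_{ij} = rho(|i - j|), (r_k)_i = rho(i), i,j = 1..k.
Equivalently, Durbin-Levinson gives phi_{kk} iteratively:
  phi_{11} = rho(1)
  phi_{kk} = [rho(k) - sum_{j=1..k-1} phi_{k-1,j} rho(k-j)]
            / [1 - sum_{j=1..k-1} phi_{k-1,j} rho(j)],
  phi_{k,j} = phi_{k-1,j} - phi_{kk} phi_{k-1,k-j},  j = 1..k-1.
Step k = 1:
  phi_11 = rho(1) = 0.1435.
Step k = 2:
  phi_22 = [rho(2) - phi_11 rho(1)] / [1 - phi_11 rho(1)] = [0.1607 - (0.1435)(0.1435)] / [1 - (0.1435)(0.1435)]
         = 0.14010775 / 0.97940775 = 0.1431.
Therefore phi_{22} = 0.1431.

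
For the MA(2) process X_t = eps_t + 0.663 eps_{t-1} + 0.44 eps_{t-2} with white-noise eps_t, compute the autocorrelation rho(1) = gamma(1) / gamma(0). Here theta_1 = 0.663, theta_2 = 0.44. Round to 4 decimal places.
\rho(1) = 0.5846

For an MA(q) process with theta_0 = 1, the autocovariance is
  gamma(k) = sigma^2 * sum_{i=0..q-k} theta_i * theta_{i+k},
and rho(k) = gamma(k) / gamma(0). Sigma^2 cancels.
  numerator   = (1)*(0.663) + (0.663)*(0.44) = 0.95472.
  denominator = (1)^2 + (0.663)^2 + (0.44)^2 = 1.633169.
  rho(1) = 0.95472 / 1.633169 = 0.5846.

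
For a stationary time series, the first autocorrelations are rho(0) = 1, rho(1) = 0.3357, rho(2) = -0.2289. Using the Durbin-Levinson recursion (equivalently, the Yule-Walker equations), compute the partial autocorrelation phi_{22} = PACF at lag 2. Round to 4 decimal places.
\phi_{22} = -0.3850

The PACF at lag k is phi_{kk}, the last component of the solution
to the Yule-Walker system G_k phi = r_k where
  (G_k)_{ij} = rho(|i - j|), (r_k)_i = rho(i), i,j = 1..k.
Equivalently, Durbin-Levinson gives phi_{kk} iteratively:
  phi_{11} = rho(1)
  phi_{kk} = [rho(k) - sum_{j=1..k-1} phi_{k-1,j} rho(k-j)]
            / [1 - sum_{j=1..k-1} phi_{k-1,j} rho(j)],
  phi_{k,j} = phi_{k-1,j} - phi_{kk} phi_{k-1,k-j},  j = 1..k-1.
Step k = 1:
  phi_11 = rho(1) = 0.3357.
Step k = 2:
  phi_22 = [rho(2) - phi_11 rho(1)] / [1 - phi_11 rho(1)] = [-0.2289 - (0.3357)(0.3357)] / [1 - (0.3357)(0.3357)]
         = -0.34159449 / 0.88730551 = -0.385.
Therefore phi_{22} = -0.3850.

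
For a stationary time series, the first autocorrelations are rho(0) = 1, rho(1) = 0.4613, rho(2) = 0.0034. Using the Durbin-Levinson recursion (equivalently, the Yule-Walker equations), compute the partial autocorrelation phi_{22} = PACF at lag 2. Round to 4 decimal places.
\phi_{22} = -0.2660

The PACF at lag k is phi_{kk}, the last component of the solution
to the Yule-Walker system G_k phi = r_k where
  (G_k)_{ij} = rho(|i - j|), (r_k)_i = rho(i), i,j = 1..k.
Equivalently, Durbin-Levinson gives phi_{kk} iteratively:
  phi_{11} = rho(1)
  phi_{kk} = [rho(k) - sum_{j=1..k-1} phi_{k-1,j} rho(k-j)]
            / [1 - sum_{j=1..k-1} phi_{k-1,j} rho(j)],
  phi_{k,j} = phi_{k-1,j} - phi_{kk} phi_{k-1,k-j},  j = 1..k-1.
Step k = 1:
  phi_11 = rho(1) = 0.4613.
Step k = 2:
  phi_22 = [rho(2) - phi_11 rho(1)] / [1 - phi_11 rho(1)] = [0.0034 - (0.4613)(0.4613)] / [1 - (0.4613)(0.4613)]
         = -0.20939769 / 0.78720231 = -0.266.
Therefore phi_{22} = -0.2660.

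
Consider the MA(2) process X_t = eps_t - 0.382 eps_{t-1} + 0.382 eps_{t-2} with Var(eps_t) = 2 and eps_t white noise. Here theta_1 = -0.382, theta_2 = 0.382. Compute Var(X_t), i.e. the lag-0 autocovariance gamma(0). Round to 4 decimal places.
\gamma(0) = 2.5837

For an MA(q) process X_t = eps_t + sum_i theta_i eps_{t-i} with
Var(eps_t) = sigma^2, the variance is
  gamma(0) = sigma^2 * (1 + sum_i theta_i^2).
  sum_i theta_i^2 = (-0.382)^2 + (0.382)^2 = 0.145924 + 0.145924 = 0.291848.
  gamma(0) = 2 * (1 + 0.291848) = 2 * 1.291848 = 2.583696, which rounds to 2.5837.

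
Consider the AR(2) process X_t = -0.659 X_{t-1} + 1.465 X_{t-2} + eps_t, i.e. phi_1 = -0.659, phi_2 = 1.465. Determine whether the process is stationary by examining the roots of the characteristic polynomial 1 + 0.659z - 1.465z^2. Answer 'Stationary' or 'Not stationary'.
\text{Not stationary}

The AR(p) characteristic polynomial is P(z) = 1 + 0.659z - 1.465z^2.
Stationarity requires all roots to lie outside the unit circle, i.e. |z| > 1 for every root.
Set 1 + (0.659) z + (-1.465) z^2 = 0, i.e. a z^2 + b z + c = 0 with a = -1.465, b = 0.659, c = 1.
Discriminant D = b^2 - 4ac = (0.659)^2 - 4*(-1.465)*1 = 0.434281 - (-5.86) = 6.294281.
D >= 0, so the roots are real: z = (-b +/- sqrt(D)) / (2a) = (-0.659 +/- 2.508841) / (-2.93).
  z_1 = (-0.659 + 2.508841) / (-2.93) = -0.6313,   |z_1| = 0.6313.
  z_2 = (-0.659 - 2.508841) / (-2.93) = 1.0812,   |z_2| = 1.0812.
Moduli of all roots: 0.6313, 1.0812.
All moduli strictly greater than 1? No.
Verdict: Not stationary.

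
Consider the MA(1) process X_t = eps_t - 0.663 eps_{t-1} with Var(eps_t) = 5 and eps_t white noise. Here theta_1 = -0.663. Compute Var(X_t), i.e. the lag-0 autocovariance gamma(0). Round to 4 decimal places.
\gamma(0) = 7.1978

For an MA(q) process X_t = eps_t + sum_i theta_i eps_{t-i} with
Var(eps_t) = sigma^2, the variance is
  gamma(0) = sigma^2 * (1 + sum_i theta_i^2).
  sum_i theta_i^2 = (-0.663)^2 = 0.439569.
  gamma(0) = 5 * (1 + 0.439569) = 5 * 1.439569 = 7.197845, which rounds to 7.1978.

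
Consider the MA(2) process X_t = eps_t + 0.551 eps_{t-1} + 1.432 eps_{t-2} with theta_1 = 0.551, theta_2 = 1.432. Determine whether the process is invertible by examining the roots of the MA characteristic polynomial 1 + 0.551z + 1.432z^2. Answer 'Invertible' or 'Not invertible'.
\text{Not invertible}

The MA(q) characteristic polynomial is P(z) = 1 + 0.551z + 1.432z^2.
Invertibility requires all roots to lie outside the unit circle, i.e. |z| > 1 for every root.
Set 1 + (0.551) z + (1.432) z^2 = 0, i.e. a z^2 + b z + c = 0 with a = 1.432, b = 0.551, c = 1.
Discriminant D = b^2 - 4ac = (0.551)^2 - 4*(1.432)*1 = 0.303601 - (5.728) = -5.424399.
D < 0, so the roots are the complex-conjugate pair z = (-b +/- i sqrt(-D)) / (2a) = -0.1924 +/- 0.8132i.
For a conjugate pair |z|^2 = z * conj(z) = (product of roots) = c/a = 1/(1.432) = 0.698324, so |z| = sqrt(0.698324) = 0.8357 for both roots.
Moduli of all roots: 0.8357, 0.8357.
All moduli strictly greater than 1? No.
Verdict: Not invertible.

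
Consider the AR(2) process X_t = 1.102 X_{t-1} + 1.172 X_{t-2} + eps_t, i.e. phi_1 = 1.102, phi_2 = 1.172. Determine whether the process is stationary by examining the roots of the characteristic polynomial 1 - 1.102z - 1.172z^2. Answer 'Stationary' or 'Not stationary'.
\text{Not stationary}

The AR(p) characteristic polynomial is P(z) = 1 - 1.102z - 1.172z^2.
Stationarity requires all roots to lie outside the unit circle, i.e. |z| > 1 for every root.
Set 1 + (-1.102) z + (-1.172) z^2 = 0, i.e. a z^2 + b z + c = 0 with a = -1.172, b = -1.102, c = 1.
Discriminant D = b^2 - 4ac = (-1.102)^2 - 4*(-1.172)*1 = 1.214404 - (-4.688) = 5.902404.
D >= 0, so the roots are real: z = (-b +/- sqrt(D)) / (2a) = (1.102 +/- 2.429486) / (-2.344).
  z_1 = (1.102 + 2.429486) / (-2.344) = -1.5066,   |z_1| = 1.5066.
  z_2 = (1.102 - 2.429486) / (-2.344) = 0.5663,   |z_2| = 0.5663.
Moduli of all roots: 1.5066, 0.5663.
All moduli strictly greater than 1? No.
Verdict: Not stationary.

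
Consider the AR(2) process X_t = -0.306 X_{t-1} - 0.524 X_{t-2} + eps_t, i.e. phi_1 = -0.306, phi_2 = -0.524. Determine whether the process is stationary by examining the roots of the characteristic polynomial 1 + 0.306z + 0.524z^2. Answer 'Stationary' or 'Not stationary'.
\text{Stationary}

The AR(p) characteristic polynomial is P(z) = 1 + 0.306z + 0.524z^2.
Stationarity requires all roots to lie outside the unit circle, i.e. |z| > 1 for every root.
Set 1 + (0.306) z + (0.524) z^2 = 0, i.e. a z^2 + b z + c = 0 with a = 0.524, b = 0.306, c = 1.
Discriminant D = b^2 - 4ac = (0.306)^2 - 4*(0.524)*1 = 0.093636 - (2.096) = -2.002364.
D < 0, so the roots are the complex-conjugate pair z = (-b +/- i sqrt(-D)) / (2a) = -0.292 +/- 1.3502i.
For a conjugate pair |z|^2 = z * conj(z) = (product of roots) = c/a = 1/(0.524) = 1.908397, so |z| = sqrt(1.908397) = 1.3814 for both roots.
Moduli of all roots: 1.3814, 1.3814.
All moduli strictly greater than 1? Yes.
Verdict: Stationary.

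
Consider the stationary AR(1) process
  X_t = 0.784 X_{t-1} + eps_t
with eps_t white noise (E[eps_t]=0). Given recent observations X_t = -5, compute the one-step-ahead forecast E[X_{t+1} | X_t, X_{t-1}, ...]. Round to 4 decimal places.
E[X_{t+1} \mid \mathcal F_t] = -3.9200

For an AR(p) model X_t = c + sum_i phi_i X_{t-i} + eps_t, the
one-step-ahead conditional mean is
  E[X_{t+1} | X_t, ...] = c + sum_i phi_i X_{t+1-i}.
Substitute known values:
  E[X_{t+1} | ...] = (0.784) * (-5)
                   = -3.9200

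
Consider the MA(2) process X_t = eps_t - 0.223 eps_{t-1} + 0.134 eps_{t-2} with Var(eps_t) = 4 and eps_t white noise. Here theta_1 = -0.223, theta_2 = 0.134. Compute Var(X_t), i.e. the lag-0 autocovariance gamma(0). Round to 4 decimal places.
\gamma(0) = 4.2707

For an MA(q) process X_t = eps_t + sum_i theta_i eps_{t-i} with
Var(eps_t) = sigma^2, the variance is
  gamma(0) = sigma^2 * (1 + sum_i theta_i^2).
  sum_i theta_i^2 = (-0.223)^2 + (0.134)^2 = 0.049729 + 0.017956 = 0.067685.
  gamma(0) = 4 * (1 + 0.067685) = 4 * 1.067685 = 4.27074, which rounds to 4.2707.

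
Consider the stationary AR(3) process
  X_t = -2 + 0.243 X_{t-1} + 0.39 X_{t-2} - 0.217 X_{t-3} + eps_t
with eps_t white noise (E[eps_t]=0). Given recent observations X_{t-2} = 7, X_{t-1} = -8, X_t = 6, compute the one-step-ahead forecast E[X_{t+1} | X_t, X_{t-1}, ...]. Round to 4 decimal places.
E[X_{t+1} \mid \mathcal F_t] = -5.1810

For an AR(p) model X_t = c + sum_i phi_i X_{t-i} + eps_t, the
one-step-ahead conditional mean is
  E[X_{t+1} | X_t, ...] = c + sum_i phi_i X_{t+1-i}.
Substitute known values:
  E[X_{t+1} | ...] = -2 + (0.243) * (6) + (0.39) * (-8) + (-0.217) * (7)
                   = -5.1810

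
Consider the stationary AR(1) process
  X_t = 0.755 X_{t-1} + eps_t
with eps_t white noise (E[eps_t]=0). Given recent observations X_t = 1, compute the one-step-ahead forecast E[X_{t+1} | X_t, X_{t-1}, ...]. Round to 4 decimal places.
E[X_{t+1} \mid \mathcal F_t] = 0.7550

For an AR(p) model X_t = c + sum_i phi_i X_{t-i} + eps_t, the
one-step-ahead conditional mean is
  E[X_{t+1} | X_t, ...] = c + sum_i phi_i X_{t+1-i}.
Substitute known values:
  E[X_{t+1} | ...] = (0.755) * (1)
                   = 0.7550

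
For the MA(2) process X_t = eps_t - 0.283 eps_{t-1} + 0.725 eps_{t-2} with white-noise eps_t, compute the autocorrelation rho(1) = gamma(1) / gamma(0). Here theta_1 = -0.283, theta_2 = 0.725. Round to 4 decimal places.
\rho(1) = -0.3040

For an MA(q) process with theta_0 = 1, the autocovariance is
  gamma(k) = sigma^2 * sum_{i=0..q-k} theta_i * theta_{i+k},
and rho(k) = gamma(k) / gamma(0). Sigma^2 cancels.
  numerator   = (1)*(-0.283) + (-0.283)*(0.725) = -0.488175.
  denominator = (1)^2 + (-0.283)^2 + (0.725)^2 = 1.605714.
  rho(1) = -0.488175 / 1.605714 = -0.3040.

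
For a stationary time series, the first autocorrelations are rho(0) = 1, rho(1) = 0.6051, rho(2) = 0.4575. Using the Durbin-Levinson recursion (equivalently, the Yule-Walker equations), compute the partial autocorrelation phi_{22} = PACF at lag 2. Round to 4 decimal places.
\phi_{22} = 0.1441

The PACF at lag k is phi_{kk}, the last component of the solution
to the Yule-Walker system G_k phi = r_k where
  (G_k)_{ij} = rho(|i - j|), (r_k)_i = rho(i), i,j = 1..k.
Equivalently, Durbin-Levinson gives phi_{kk} iteratively:
  phi_{11} = rho(1)
  phi_{kk} = [rho(k) - sum_{j=1..k-1} phi_{k-1,j} rho(k-j)]
            / [1 - sum_{j=1..k-1} phi_{k-1,j} rho(j)],
  phi_{k,j} = phi_{k-1,j} - phi_{kk} phi_{k-1,k-j},  j = 1..k-1.
Step k = 1:
  phi_11 = rho(1) = 0.6051.
Step k = 2:
  phi_22 = [rho(2) - phi_11 rho(1)] / [1 - phi_11 rho(1)] = [0.4575 - (0.6051)(0.6051)] / [1 - (0.6051)(0.6051)]
         = 0.09135399 / 0.63385399 = 0.1441.
Therefore phi_{22} = 0.1441.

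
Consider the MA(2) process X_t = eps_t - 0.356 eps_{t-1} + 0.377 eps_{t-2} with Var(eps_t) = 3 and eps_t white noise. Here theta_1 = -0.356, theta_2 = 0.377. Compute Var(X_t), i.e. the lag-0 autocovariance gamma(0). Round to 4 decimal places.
\gamma(0) = 3.8066

For an MA(q) process X_t = eps_t + sum_i theta_i eps_{t-i} with
Var(eps_t) = sigma^2, the variance is
  gamma(0) = sigma^2 * (1 + sum_i theta_i^2).
  sum_i theta_i^2 = (-0.356)^2 + (0.377)^2 = 0.126736 + 0.142129 = 0.268865.
  gamma(0) = 3 * (1 + 0.268865) = 3 * 1.268865 = 3.806595, which rounds to 3.8066.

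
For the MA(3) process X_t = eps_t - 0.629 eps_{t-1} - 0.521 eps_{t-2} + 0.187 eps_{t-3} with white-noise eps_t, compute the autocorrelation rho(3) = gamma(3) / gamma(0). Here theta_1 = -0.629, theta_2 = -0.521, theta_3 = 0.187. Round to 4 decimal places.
\rho(3) = 0.1099

For an MA(q) process with theta_0 = 1, the autocovariance is
  gamma(k) = sigma^2 * sum_{i=0..q-k} theta_i * theta_{i+k},
and rho(k) = gamma(k) / gamma(0). Sigma^2 cancels.
  numerator   = (1)*(0.187) = 0.187.
  denominator = (1)^2 + (-0.629)^2 + (-0.521)^2 + (0.187)^2 = 1.702051.
  rho(3) = 0.187 / 1.702051 = 0.1099.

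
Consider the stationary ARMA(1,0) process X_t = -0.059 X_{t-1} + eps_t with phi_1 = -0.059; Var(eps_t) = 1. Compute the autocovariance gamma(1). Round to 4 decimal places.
\gamma(1) = -0.0592

Multiply the model equation by X_{t-k} and take expectations. With theta_0 = psi_0 = 1 and psi_j the MA(infinity) weights, this gives
  gamma(k) - sum_i phi_i gamma(k-i) = c_k,
  c_k = sigma^2 * sum_{j=k..q} theta_j psi_{j-k}   (c_k = 0 for k > q),
using gamma(-m) = gamma(m).
Pure AR (q = 0): c_0 = sigma^2 = 1, c_k = 0 for k >= 1.
Equations for k = 0 and k = 1 (AR order 1):
  gamma(0) = phi_1 gamma(1) + c_0
  gamma(1) = phi_1 gamma(0) + c_1
Substituting the second into the first: gamma(0) (1 - phi_1^2) = c_0 + phi_1 c_1, so
  gamma(0) = c_0 / (1 - phi_1^2) = 1 / (1 - (-0.059)^2) = 1 / 0.996519 = 1.003493.
  gamma(1) = phi_1 gamma(0) = (-0.059)(1.003493) = -0.059206.
Therefore gamma(1) = -0.0592 (to 4 decimal places).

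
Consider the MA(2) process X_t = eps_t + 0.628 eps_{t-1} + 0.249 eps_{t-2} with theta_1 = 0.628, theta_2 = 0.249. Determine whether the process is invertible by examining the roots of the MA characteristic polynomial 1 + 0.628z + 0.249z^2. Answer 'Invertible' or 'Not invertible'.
\text{Invertible}

The MA(q) characteristic polynomial is P(z) = 1 + 0.628z + 0.249z^2.
Invertibility requires all roots to lie outside the unit circle, i.e. |z| > 1 for every root.
Set 1 + (0.628) z + (0.249) z^2 = 0, i.e. a z^2 + b z + c = 0 with a = 0.249, b = 0.628, c = 1.
Discriminant D = b^2 - 4ac = (0.628)^2 - 4*(0.249)*1 = 0.394384 - (0.996) = -0.601616.
D < 0, so the roots are the complex-conjugate pair z = (-b +/- i sqrt(-D)) / (2a) = -1.261 +/- 1.5575i.
For a conjugate pair |z|^2 = z * conj(z) = (product of roots) = c/a = 1/(0.249) = 4.016064, so |z| = sqrt(4.016064) = 2.004 for both roots.
Moduli of all roots: 2.0040, 2.0040.
All moduli strictly greater than 1? Yes.
Verdict: Invertible.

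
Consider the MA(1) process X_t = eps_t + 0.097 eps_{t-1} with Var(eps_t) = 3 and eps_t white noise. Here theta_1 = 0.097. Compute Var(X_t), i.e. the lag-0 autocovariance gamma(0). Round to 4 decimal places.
\gamma(0) = 3.0282

For an MA(q) process X_t = eps_t + sum_i theta_i eps_{t-i} with
Var(eps_t) = sigma^2, the variance is
  gamma(0) = sigma^2 * (1 + sum_i theta_i^2).
  sum_i theta_i^2 = (0.097)^2 = 0.009409.
  gamma(0) = 3 * (1 + 0.009409) = 3 * 1.009409 = 3.028227, which rounds to 3.0282.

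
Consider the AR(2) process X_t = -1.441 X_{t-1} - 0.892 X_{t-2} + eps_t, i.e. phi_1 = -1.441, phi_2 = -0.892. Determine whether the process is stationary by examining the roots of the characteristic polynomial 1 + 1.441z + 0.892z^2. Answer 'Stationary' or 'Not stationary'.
\text{Stationary}

The AR(p) characteristic polynomial is P(z) = 1 + 1.441z + 0.892z^2.
Stationarity requires all roots to lie outside the unit circle, i.e. |z| > 1 for every root.
Set 1 + (1.441) z + (0.892) z^2 = 0, i.e. a z^2 + b z + c = 0 with a = 0.892, b = 1.441, c = 1.
Discriminant D = b^2 - 4ac = (1.441)^2 - 4*(0.892)*1 = 2.076481 - (3.568) = -1.491519.
D < 0, so the roots are the complex-conjugate pair z = (-b +/- i sqrt(-D)) / (2a) = -0.8077 +/- 0.6846i.
For a conjugate pair |z|^2 = z * conj(z) = (product of roots) = c/a = 1/(0.892) = 1.121076, so |z| = sqrt(1.121076) = 1.0588 for both roots.
Moduli of all roots: 1.0588, 1.0588.
All moduli strictly greater than 1? Yes.
Verdict: Stationary.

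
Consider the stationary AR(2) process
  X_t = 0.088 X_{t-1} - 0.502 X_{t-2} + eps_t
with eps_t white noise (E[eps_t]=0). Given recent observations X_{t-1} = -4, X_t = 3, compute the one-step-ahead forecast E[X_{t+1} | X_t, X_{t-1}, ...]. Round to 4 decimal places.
E[X_{t+1} \mid \mathcal F_t] = 2.2720

For an AR(p) model X_t = c + sum_i phi_i X_{t-i} + eps_t, the
one-step-ahead conditional mean is
  E[X_{t+1} | X_t, ...] = c + sum_i phi_i X_{t+1-i}.
Substitute known values:
  E[X_{t+1} | ...] = (0.088) * (3) + (-0.502) * (-4)
                   = 2.2720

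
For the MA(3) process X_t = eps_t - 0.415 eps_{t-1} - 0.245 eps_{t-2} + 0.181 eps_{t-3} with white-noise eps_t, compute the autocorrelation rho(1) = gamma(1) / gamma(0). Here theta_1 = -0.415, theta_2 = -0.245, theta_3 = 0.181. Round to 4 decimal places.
\rho(1) = -0.2827

For an MA(q) process with theta_0 = 1, the autocovariance is
  gamma(k) = sigma^2 * sum_{i=0..q-k} theta_i * theta_{i+k},
and rho(k) = gamma(k) / gamma(0). Sigma^2 cancels.
  numerator   = (1)*(-0.415) + (-0.415)*(-0.245) + (-0.245)*(0.181) = -0.35767.
  denominator = (1)^2 + (-0.415)^2 + (-0.245)^2 + (0.181)^2 = 1.265011.
  rho(1) = -0.35767 / 1.265011 = -0.2827.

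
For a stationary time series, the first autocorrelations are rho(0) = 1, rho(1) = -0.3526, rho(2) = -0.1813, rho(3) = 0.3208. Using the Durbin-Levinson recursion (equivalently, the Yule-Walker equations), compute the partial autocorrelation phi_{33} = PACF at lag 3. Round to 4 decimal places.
\phi_{33} = 0.1450

The PACF at lag k is phi_{kk}, the last component of the solution
to the Yule-Walker system G_k phi = r_k where
  (G_k)_{ij} = rho(|i - j|), (r_k)_i = rho(i), i,j = 1..k.
Equivalently, Durbin-Levinson gives phi_{kk} iteratively:
  phi_{11} = rho(1)
  phi_{kk} = [rho(k) - sum_{j=1..k-1} phi_{k-1,j} rho(k-j)]
            / [1 - sum_{j=1..k-1} phi_{k-1,j} rho(j)],
  phi_{k,j} = phi_{k-1,j} - phi_{kk} phi_{k-1,k-j},  j = 1..k-1.
Step k = 1:
  phi_11 = rho(1) = -0.3526.
Step k = 2:
  phi_22 = [rho(2) - phi_11 rho(1)] / [1 - phi_11 rho(1)] = [-0.1813 - (-0.3526)(-0.3526)] / [1 - (-0.3526)(-0.3526)]
         = -0.30562676 / 0.87567324 = -0.349019.
  Update: phi_21 = phi_11 - phi_22 phi_11 = -0.3526 - (-0.349019)(-0.3526) = -0.475664.
Step k = 3:
  phi_33 = [rho(3) - phi_21 rho(2) - phi_22 rho(1)] / [1 - phi_21 rho(1) - phi_22 rho(2)]
    numerator   = 0.3208 - (-0.475664)(-0.1813) - (-0.349019)(-0.3526) = 0.11149792
    denominator = 1 - (-0.475664)(-0.3526) - (-0.349019)(-0.1813) = 0.76900364
  phi_33 = 0.11149792 / 0.76900364 = 0.145.
Therefore phi_{33} = 0.1450.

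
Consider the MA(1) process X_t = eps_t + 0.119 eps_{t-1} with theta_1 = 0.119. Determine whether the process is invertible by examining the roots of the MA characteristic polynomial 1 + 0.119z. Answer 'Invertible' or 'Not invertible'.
\text{Invertible}

The MA(q) characteristic polynomial is P(z) = 1 + 0.119z.
Invertibility requires all roots to lie outside the unit circle, i.e. |z| > 1 for every root.
This is linear in z: 1 + (0.119) z = 0  =>  z = -1/(0.119) = -8.403361,  |z| = 8.403361.
Moduli of all roots: 8.4034.
All moduli strictly greater than 1? Yes.
Verdict: Invertible.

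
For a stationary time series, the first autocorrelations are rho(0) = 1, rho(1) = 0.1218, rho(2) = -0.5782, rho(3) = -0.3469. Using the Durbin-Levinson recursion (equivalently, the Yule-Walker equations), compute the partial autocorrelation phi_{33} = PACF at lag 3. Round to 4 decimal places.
\phi_{33} = -0.2559

The PACF at lag k is phi_{kk}, the last component of the solution
to the Yule-Walker system G_k phi = r_k where
  (G_k)_{ij} = rho(|i - j|), (r_k)_i = rho(i), i,j = 1..k.
Equivalently, Durbin-Levinson gives phi_{kk} iteratively:
  phi_{11} = rho(1)
  phi_{kk} = [rho(k) - sum_{j=1..k-1} phi_{k-1,j} rho(k-j)]
            / [1 - sum_{j=1..k-1} phi_{k-1,j} rho(j)],
  phi_{k,j} = phi_{k-1,j} - phi_{kk} phi_{k-1,k-j},  j = 1..k-1.
Step k = 1:
  phi_11 = rho(1) = 0.1218.
Step k = 2:
  phi_22 = [rho(2) - phi_11 rho(1)] / [1 - phi_11 rho(1)] = [-0.5782 - (0.1218)(0.1218)] / [1 - (0.1218)(0.1218)]
         = -0.59303524 / 0.98516476 = -0.601966.
  Update: phi_21 = phi_11 - phi_22 phi_11 = 0.1218 - (-0.601966)(0.1218) = 0.195119.
Step k = 3:
  phi_33 = [rho(3) - phi_21 rho(2) - phi_22 rho(1)] / [1 - phi_21 rho(1) - phi_22 rho(2)]
    numerator   = -0.3469 - (0.195119)(-0.5782) - (-0.601966)(0.1218) = -0.16076256
    denominator = 1 - (0.195119)(0.1218) - (-0.601966)(-0.5782) = 0.62817798
  phi_33 = -0.16076256 / 0.62817798 = -0.2559.
Therefore phi_{33} = -0.2559.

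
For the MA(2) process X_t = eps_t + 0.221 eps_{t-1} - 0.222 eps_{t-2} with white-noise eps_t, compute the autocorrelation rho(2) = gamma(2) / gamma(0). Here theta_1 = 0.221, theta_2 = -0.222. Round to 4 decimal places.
\rho(2) = -0.2022

For an MA(q) process with theta_0 = 1, the autocovariance is
  gamma(k) = sigma^2 * sum_{i=0..q-k} theta_i * theta_{i+k},
and rho(k) = gamma(k) / gamma(0). Sigma^2 cancels.
  numerator   = (1)*(-0.222) = -0.222.
  denominator = (1)^2 + (0.221)^2 + (-0.222)^2 = 1.098125.
  rho(2) = -0.222 / 1.098125 = -0.2022.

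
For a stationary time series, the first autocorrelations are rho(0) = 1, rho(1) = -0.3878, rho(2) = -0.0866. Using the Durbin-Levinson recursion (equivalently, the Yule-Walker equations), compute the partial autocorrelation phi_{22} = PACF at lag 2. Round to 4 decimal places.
\phi_{22} = -0.2789

The PACF at lag k is phi_{kk}, the last component of the solution
to the Yule-Walker system G_k phi = r_k where
  (G_k)_{ij} = rho(|i - j|), (r_k)_i = rho(i), i,j = 1..k.
Equivalently, Durbin-Levinson gives phi_{kk} iteratively:
  phi_{11} = rho(1)
  phi_{kk} = [rho(k) - sum_{j=1..k-1} phi_{k-1,j} rho(k-j)]
            / [1 - sum_{j=1..k-1} phi_{k-1,j} rho(j)],
  phi_{k,j} = phi_{k-1,j} - phi_{kk} phi_{k-1,k-j},  j = 1..k-1.
Step k = 1:
  phi_11 = rho(1) = -0.3878.
Step k = 2:
  phi_22 = [rho(2) - phi_11 rho(1)] / [1 - phi_11 rho(1)] = [-0.0866 - (-0.3878)(-0.3878)] / [1 - (-0.3878)(-0.3878)]
         = -0.23698884 / 0.84961116 = -0.2789.
Therefore phi_{22} = -0.2789.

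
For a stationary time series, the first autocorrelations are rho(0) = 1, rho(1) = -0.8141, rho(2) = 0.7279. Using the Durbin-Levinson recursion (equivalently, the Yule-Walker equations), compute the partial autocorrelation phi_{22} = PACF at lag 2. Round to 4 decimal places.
\phi_{22} = 0.1932

The PACF at lag k is phi_{kk}, the last component of the solution
to the Yule-Walker system G_k phi = r_k where
  (G_k)_{ij} = rho(|i - j|), (r_k)_i = rho(i), i,j = 1..k.
Equivalently, Durbin-Levinson gives phi_{kk} iteratively:
  phi_{11} = rho(1)
  phi_{kk} = [rho(k) - sum_{j=1..k-1} phi_{k-1,j} rho(k-j)]
            / [1 - sum_{j=1..k-1} phi_{k-1,j} rho(j)],
  phi_{k,j} = phi_{k-1,j} - phi_{kk} phi_{k-1,k-j},  j = 1..k-1.
Step k = 1:
  phi_11 = rho(1) = -0.8141.
Step k = 2:
  phi_22 = [rho(2) - phi_11 rho(1)] / [1 - phi_11 rho(1)] = [0.7279 - (-0.8141)(-0.8141)] / [1 - (-0.8141)(-0.8141)]
         = 0.06514119 / 0.33724119 = 0.1932.
Therefore phi_{22} = 0.1932.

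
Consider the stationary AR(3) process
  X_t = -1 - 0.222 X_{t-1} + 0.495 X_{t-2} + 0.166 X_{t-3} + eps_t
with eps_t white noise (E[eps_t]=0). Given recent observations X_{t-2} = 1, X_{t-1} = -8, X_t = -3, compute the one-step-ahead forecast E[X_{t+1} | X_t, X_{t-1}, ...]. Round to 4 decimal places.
E[X_{t+1} \mid \mathcal F_t] = -4.1280

For an AR(p) model X_t = c + sum_i phi_i X_{t-i} + eps_t, the
one-step-ahead conditional mean is
  E[X_{t+1} | X_t, ...] = c + sum_i phi_i X_{t+1-i}.
Substitute known values:
  E[X_{t+1} | ...] = -1 + (-0.222) * (-3) + (0.495) * (-8) + (0.166) * (1)
                   = -4.1280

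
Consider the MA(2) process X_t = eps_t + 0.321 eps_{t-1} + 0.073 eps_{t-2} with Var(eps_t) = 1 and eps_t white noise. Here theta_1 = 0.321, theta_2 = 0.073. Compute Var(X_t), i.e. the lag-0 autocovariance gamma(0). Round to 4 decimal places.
\gamma(0) = 1.1084

For an MA(q) process X_t = eps_t + sum_i theta_i eps_{t-i} with
Var(eps_t) = sigma^2, the variance is
  gamma(0) = sigma^2 * (1 + sum_i theta_i^2).
  sum_i theta_i^2 = (0.321)^2 + (0.073)^2 = 0.103041 + 0.005329 = 0.10837.
  gamma(0) = 1 * (1 + 0.10837) = 1 * 1.10837 = 1.10837, which rounds to 1.1084.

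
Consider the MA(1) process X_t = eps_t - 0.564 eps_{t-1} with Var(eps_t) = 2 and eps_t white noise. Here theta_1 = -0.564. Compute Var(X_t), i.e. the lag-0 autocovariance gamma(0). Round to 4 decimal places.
\gamma(0) = 2.6362

For an MA(q) process X_t = eps_t + sum_i theta_i eps_{t-i} with
Var(eps_t) = sigma^2, the variance is
  gamma(0) = sigma^2 * (1 + sum_i theta_i^2).
  sum_i theta_i^2 = (-0.564)^2 = 0.318096.
  gamma(0) = 2 * (1 + 0.318096) = 2 * 1.318096 = 2.636192, which rounds to 2.6362.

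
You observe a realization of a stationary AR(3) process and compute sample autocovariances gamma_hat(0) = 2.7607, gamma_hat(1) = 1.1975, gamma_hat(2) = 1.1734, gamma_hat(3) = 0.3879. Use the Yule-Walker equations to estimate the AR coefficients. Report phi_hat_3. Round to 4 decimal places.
\hat\phi_{3} = -0.1570

The Yule-Walker equations for an AR(p) process read, in matrix form,
  Gamma_p phi = r_p,   with   (Gamma_p)_{ij} = gamma(|i - j|),
                       (r_p)_i = gamma(i),   i,j = 1..p.
Substitute the sample gammas (Toeplitz matrix and right-hand side of size 3):
  Gamma_p = [[2.7607, 1.1975, 1.1734], [1.1975, 2.7607, 1.1975], [1.1734, 1.1975, 2.7607]]
  r_p     = [1.1975, 1.1734, 0.3879]
Written out (R1..R3):
  (R1) 2.7607 phi_1 + 1.1975 phi_2 + 1.1734 phi_3 = 1.1975
  (R2) 1.1975 phi_1 + 2.7607 phi_2 + 1.1975 phi_3 = 1.1734
  (R3) 1.1734 phi_1 + 1.1975 phi_2 + 2.7607 phi_3 = 0.3879
Gaussian elimination:
  R2 <- R2 - (1.1975/2.7607) R1 = R2 - (0.433767) R1:  2.241264 phi_2 + 0.688518 phi_3 = 0.653964
  R3 <- R3 - (1.1734/2.7607) R1 = R3 - (0.425037) R1:  0.688518 phi_2 + 2.261961 phi_3 = -0.121082
  R3 <- R3 - (0.688518/2.241264) R2 = R3 - (0.307201) R2:  2.050448 phi_3 = -0.32198
Back-substitution:
  phi_hat_3 = -0.32198 / 2.050448 = -0.157029
  phi_hat_2 = (0.653964 - (0.688518)(-0.157029)) / 2.241264 = 0.340023
  phi_hat_1 = (1.1975 - (1.1975)(0.340023) - (1.1734)(-0.157029)) / 2.7607 = 0.353019
So phi_hat = [0.3530, 0.3400, -0.1570].
Therefore phi_hat_3 = -0.1570.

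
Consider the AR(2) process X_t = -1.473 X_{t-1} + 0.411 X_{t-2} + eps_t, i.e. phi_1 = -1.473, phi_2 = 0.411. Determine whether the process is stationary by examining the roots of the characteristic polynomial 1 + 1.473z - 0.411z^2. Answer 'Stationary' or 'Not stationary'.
\text{Not stationary}

The AR(p) characteristic polynomial is P(z) = 1 + 1.473z - 0.411z^2.
Stationarity requires all roots to lie outside the unit circle, i.e. |z| > 1 for every root.
Set 1 + (1.473) z + (-0.411) z^2 = 0, i.e. a z^2 + b z + c = 0 with a = -0.411, b = 1.473, c = 1.
Discriminant D = b^2 - 4ac = (1.473)^2 - 4*(-0.411)*1 = 2.169729 - (-1.644) = 3.813729.
D >= 0, so the roots are real: z = (-b +/- sqrt(D)) / (2a) = (-1.473 +/- 1.952877) / (-0.822).
  z_1 = (-1.473 + 1.952877) / (-0.822) = -0.5838,   |z_1| = 0.5838.
  z_2 = (-1.473 - 1.952877) / (-0.822) = 4.1677,   |z_2| = 4.1677.
Moduli of all roots: 0.5838, 4.1677.
All moduli strictly greater than 1? No.
Verdict: Not stationary.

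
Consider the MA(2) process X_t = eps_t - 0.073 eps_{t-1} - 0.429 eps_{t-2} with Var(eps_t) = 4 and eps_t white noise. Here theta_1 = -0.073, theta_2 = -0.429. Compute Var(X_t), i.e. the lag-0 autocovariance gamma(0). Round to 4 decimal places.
\gamma(0) = 4.7575

For an MA(q) process X_t = eps_t + sum_i theta_i eps_{t-i} with
Var(eps_t) = sigma^2, the variance is
  gamma(0) = sigma^2 * (1 + sum_i theta_i^2).
  sum_i theta_i^2 = (-0.073)^2 + (-0.429)^2 = 0.005329 + 0.184041 = 0.18937.
  gamma(0) = 4 * (1 + 0.18937) = 4 * 1.18937 = 4.75748, which rounds to 4.7575.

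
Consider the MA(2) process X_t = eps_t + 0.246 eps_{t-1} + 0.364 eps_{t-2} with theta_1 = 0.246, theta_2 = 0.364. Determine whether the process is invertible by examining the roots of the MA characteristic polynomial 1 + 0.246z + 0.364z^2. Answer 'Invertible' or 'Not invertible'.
\text{Invertible}

The MA(q) characteristic polynomial is P(z) = 1 + 0.246z + 0.364z^2.
Invertibility requires all roots to lie outside the unit circle, i.e. |z| > 1 for every root.
Set 1 + (0.246) z + (0.364) z^2 = 0, i.e. a z^2 + b z + c = 0 with a = 0.364, b = 0.246, c = 1.
Discriminant D = b^2 - 4ac = (0.246)^2 - 4*(0.364)*1 = 0.060516 - (1.456) = -1.395484.
D < 0, so the roots are the complex-conjugate pair z = (-b +/- i sqrt(-D)) / (2a) = -0.3379 +/- 1.6227i.
For a conjugate pair |z|^2 = z * conj(z) = (product of roots) = c/a = 1/(0.364) = 2.747253, so |z| = sqrt(2.747253) = 1.6575 for both roots.
Moduli of all roots: 1.6575, 1.6575.
All moduli strictly greater than 1? Yes.
Verdict: Invertible.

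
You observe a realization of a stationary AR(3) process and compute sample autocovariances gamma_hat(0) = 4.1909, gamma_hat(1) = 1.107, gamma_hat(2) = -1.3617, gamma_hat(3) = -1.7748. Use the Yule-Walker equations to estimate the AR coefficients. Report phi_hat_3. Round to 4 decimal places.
\hat\phi_{3} = -0.2480

The Yule-Walker equations for an AR(p) process read, in matrix form,
  Gamma_p phi = r_p,   with   (Gamma_p)_{ij} = gamma(|i - j|),
                       (r_p)_i = gamma(i),   i,j = 1..p.
Substitute the sample gammas (Toeplitz matrix and right-hand side of size 3):
  Gamma_p = [[4.1909, 1.107, -1.3617], [1.107, 4.1909, 1.107], [-1.3617, 1.107, 4.1909]]
  r_p     = [1.107, -1.3617, -1.7748]
Written out (R1..R3):
  (R1) 4.1909 phi_1 + 1.107 phi_2 - 1.3617 phi_3 = 1.107
  (R2) 1.107 phi_1 + 4.1909 phi_2 + 1.107 phi_3 = -1.3617
  (R3) -1.3617 phi_1 + 1.107 phi_2 + 4.1909 phi_3 = -1.7748
Gaussian elimination:
  R2 <- R2 - (1.107/4.1909) R1 = R2 - (0.264144) R1:  3.898493 phi_2 + 1.466685 phi_3 = -1.654107
  R3 <- R3 - (-1.3617/4.1909) R1 = R3 - (-0.324918) R1:  1.466685 phi_2 + 3.748459 phi_3 = -1.415115
  R3 <- R3 - (1.466685/3.898493) R2 = R3 - (0.376218) R2:  3.196665 phi_3 = -0.79281
Back-substitution:
  phi_hat_3 = -0.79281 / 3.196665 = -0.248012
  phi_hat_2 = (-1.654107 - (1.466685)(-0.248012)) / 3.898493 = -0.330987
  phi_hat_1 = (1.107 - (1.107)(-0.330987) - (-1.3617)(-0.248012)) / 4.1909 = 0.270989
So phi_hat = [0.2710, -0.3310, -0.2480].
Therefore phi_hat_3 = -0.2480.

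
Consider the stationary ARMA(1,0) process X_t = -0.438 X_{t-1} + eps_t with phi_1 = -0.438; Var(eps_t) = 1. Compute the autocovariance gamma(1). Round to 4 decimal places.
\gamma(1) = -0.5420

Multiply the model equation by X_{t-k} and take expectations. With theta_0 = psi_0 = 1 and psi_j the MA(infinity) weights, this gives
  gamma(k) - sum_i phi_i gamma(k-i) = c_k,
  c_k = sigma^2 * sum_{j=k..q} theta_j psi_{j-k}   (c_k = 0 for k > q),
using gamma(-m) = gamma(m).
Pure AR (q = 0): c_0 = sigma^2 = 1, c_k = 0 for k >= 1.
Equations for k = 0 and k = 1 (AR order 1):
  gamma(0) = phi_1 gamma(1) + c_0
  gamma(1) = phi_1 gamma(0) + c_1
Substituting the second into the first: gamma(0) (1 - phi_1^2) = c_0 + phi_1 c_1, so
  gamma(0) = c_0 / (1 - phi_1^2) = 1 / (1 - (-0.438)^2) = 1 / 0.808156 = 1.237385.
  gamma(1) = phi_1 gamma(0) = (-0.438)(1.237385) = -0.541975.
Therefore gamma(1) = -0.5420 (to 4 decimal places).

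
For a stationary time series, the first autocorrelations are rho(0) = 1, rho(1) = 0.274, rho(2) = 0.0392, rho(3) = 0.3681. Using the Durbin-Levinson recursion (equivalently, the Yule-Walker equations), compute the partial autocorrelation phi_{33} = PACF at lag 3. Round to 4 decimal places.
\phi_{33} = 0.3980

The PACF at lag k is phi_{kk}, the last component of the solution
to the Yule-Walker system G_k phi = r_k where
  (G_k)_{ij} = rho(|i - j|), (r_k)_i = rho(i), i,j = 1..k.
Equivalently, Durbin-Levinson gives phi_{kk} iteratively:
  phi_{11} = rho(1)
  phi_{kk} = [rho(k) - sum_{j=1..k-1} phi_{k-1,j} rho(k-j)]
            / [1 - sum_{j=1..k-1} phi_{k-1,j} rho(j)],
  phi_{k,j} = phi_{k-1,j} - phi_{kk} phi_{k-1,k-j},  j = 1..k-1.
Step k = 1:
  phi_11 = rho(1) = 0.274.
Step k = 2:
  phi_22 = [rho(2) - phi_11 rho(1)] / [1 - phi_11 rho(1)] = [0.0392 - (0.274)(0.274)] / [1 - (0.274)(0.274)]
         = -0.035876 / 0.924924 = -0.038788.
  Update: phi_21 = phi_11 - phi_22 phi_11 = 0.274 - (-0.038788)(0.274) = 0.284628.
Step k = 3:
  phi_33 = [rho(3) - phi_21 rho(2) - phi_22 rho(1)] / [1 - phi_21 rho(1) - phi_22 rho(2)]
    numerator   = 0.3681 - (0.284628)(0.0392) - (-0.038788)(0.274) = 0.36757051
    denominator = 1 - (0.284628)(0.274) - (-0.038788)(0.0392) = 0.92353244
  phi_33 = 0.36757051 / 0.92353244 = 0.398.
Therefore phi_{33} = 0.3980.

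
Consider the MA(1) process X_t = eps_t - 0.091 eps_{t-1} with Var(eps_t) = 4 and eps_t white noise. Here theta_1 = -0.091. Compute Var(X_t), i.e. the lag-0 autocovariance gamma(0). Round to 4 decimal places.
\gamma(0) = 4.0331

For an MA(q) process X_t = eps_t + sum_i theta_i eps_{t-i} with
Var(eps_t) = sigma^2, the variance is
  gamma(0) = sigma^2 * (1 + sum_i theta_i^2).
  sum_i theta_i^2 = (-0.091)^2 = 0.008281.
  gamma(0) = 4 * (1 + 0.008281) = 4 * 1.008281 = 4.033124, which rounds to 4.0331.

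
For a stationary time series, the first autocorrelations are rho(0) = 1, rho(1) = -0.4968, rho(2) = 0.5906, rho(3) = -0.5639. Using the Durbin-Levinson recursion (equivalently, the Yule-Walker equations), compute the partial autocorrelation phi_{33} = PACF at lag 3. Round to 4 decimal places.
\phi_{33} = -0.2979

The PACF at lag k is phi_{kk}, the last component of the solution
to the Yule-Walker system G_k phi = r_k where
  (G_k)_{ij} = rho(|i - j|), (r_k)_i = rho(i), i,j = 1..k.
Equivalently, Durbin-Levinson gives phi_{kk} iteratively:
  phi_{11} = rho(1)
  phi_{kk} = [rho(k) - sum_{j=1..k-1} phi_{k-1,j} rho(k-j)]
            / [1 - sum_{j=1..k-1} phi_{k-1,j} rho(j)],
  phi_{k,j} = phi_{k-1,j} - phi_{kk} phi_{k-1,k-j},  j = 1..k-1.
Step k = 1:
  phi_11 = rho(1) = -0.4968.
Step k = 2:
  phi_22 = [rho(2) - phi_11 rho(1)] / [1 - phi_11 rho(1)] = [0.5906 - (-0.4968)(-0.4968)] / [1 - (-0.4968)(-0.4968)]
         = 0.34378976 / 0.75318976 = 0.456445.
  Update: phi_21 = phi_11 - phi_22 phi_11 = -0.4968 - (0.456445)(-0.4968) = -0.270038.
Step k = 3:
  phi_33 = [rho(3) - phi_21 rho(2) - phi_22 rho(1)] / [1 - phi_21 rho(1) - phi_22 rho(2)]
    numerator   = -0.5639 - (-0.270038)(0.5906) - (0.456445)(-0.4968) = -0.17765359
    denominator = 1 - (-0.270038)(-0.4968) - (0.456445)(0.5906) = 0.59626862
  phi_33 = -0.17765359 / 0.59626862 = -0.2979.
Therefore phi_{33} = -0.2979.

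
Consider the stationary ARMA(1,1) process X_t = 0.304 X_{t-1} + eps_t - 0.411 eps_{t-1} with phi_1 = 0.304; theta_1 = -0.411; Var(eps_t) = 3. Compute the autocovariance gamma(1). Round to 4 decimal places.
\gamma(1) = -0.3095

Multiply the model equation by X_{t-k} and take expectations. With theta_0 = psi_0 = 1 and psi_j the MA(infinity) weights, this gives
  gamma(k) - sum_i phi_i gamma(k-i) = c_k,
  c_k = sigma^2 * sum_{j=k..q} theta_j psi_{j-k}   (c_k = 0 for k > q),
using gamma(-m) = gamma(m).
psi-weights needed (psi_j = theta_j + sum_i phi_i psi_{j-i}):
  psi_1 = theta_1 + phi_1 = -0.411 + (0.304) = -0.107
Right-hand sides:
  c_0 = sigma^2 (1 + theta_1 psi_1) = 3 * (1 + (-0.411)(-0.107)) = 3 * 1.043977 = 3.131931
  c_1 = sigma^2 theta_1 = 3 * (-0.411) = -1.233
  c_2 = 0
Equations for k = 0 and k = 1 (AR order 1):
  gamma(0) = phi_1 gamma(1) + c_0
  gamma(1) = phi_1 gamma(0) + c_1
Substituting the second into the first: gamma(0) (1 - phi_1^2) = c_0 + phi_1 c_1, so
  gamma(0) = (c_0 + phi_1 c_1) / (1 - phi_1^2) = (3.131931 + (0.304)(-1.233)) / (1 - (0.304)^2) = 2.757099 / 0.907584 = 3.037844.
  gamma(1) = phi_1 gamma(0) + c_1 = (0.304)(3.037844) + (-1.233) = -0.309495.
Therefore gamma(1) = -0.3095 (to 4 decimal places).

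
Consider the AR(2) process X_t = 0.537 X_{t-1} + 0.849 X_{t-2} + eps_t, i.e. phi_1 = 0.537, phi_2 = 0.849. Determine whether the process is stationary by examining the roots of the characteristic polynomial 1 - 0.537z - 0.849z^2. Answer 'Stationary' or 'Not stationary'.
\text{Not stationary}

The AR(p) characteristic polynomial is P(z) = 1 - 0.537z - 0.849z^2.
Stationarity requires all roots to lie outside the unit circle, i.e. |z| > 1 for every root.
Set 1 + (-0.537) z + (-0.849) z^2 = 0, i.e. a z^2 + b z + c = 0 with a = -0.849, b = -0.537, c = 1.
Discriminant D = b^2 - 4ac = (-0.537)^2 - 4*(-0.849)*1 = 0.288369 - (-3.396) = 3.684369.
D >= 0, so the roots are real: z = (-b +/- sqrt(D)) / (2a) = (0.537 +/- 1.919471) / (-1.698).
  z_1 = (0.537 + 1.919471) / (-1.698) = -1.4467,   |z_1| = 1.4467.
  z_2 = (0.537 - 1.919471) / (-1.698) = 0.8142,   |z_2| = 0.8142.
Moduli of all roots: 1.4467, 0.8142.
All moduli strictly greater than 1? No.
Verdict: Not stationary.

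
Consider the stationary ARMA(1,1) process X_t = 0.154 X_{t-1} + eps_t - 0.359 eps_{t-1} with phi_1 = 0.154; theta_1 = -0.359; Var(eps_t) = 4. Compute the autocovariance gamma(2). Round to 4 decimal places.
\gamma(2) = -0.1222

Multiply the model equation by X_{t-k} and take expectations. With theta_0 = psi_0 = 1 and psi_j the MA(infinity) weights, this gives
  gamma(k) - sum_i phi_i gamma(k-i) = c_k,
  c_k = sigma^2 * sum_{j=k..q} theta_j psi_{j-k}   (c_k = 0 for k > q),
using gamma(-m) = gamma(m).
psi-weights needed (psi_j = theta_j + sum_i phi_i psi_{j-i}):
  psi_1 = theta_1 + phi_1 = -0.359 + (0.154) = -0.205
Right-hand sides:
  c_0 = sigma^2 (1 + theta_1 psi_1) = 4 * (1 + (-0.359)(-0.205)) = 4 * 1.073595 = 4.29438
  c_1 = sigma^2 theta_1 = 4 * (-0.359) = -1.436
  c_2 = 0
Equations for k = 0 and k = 1 (AR order 1):
  gamma(0) = phi_1 gamma(1) + c_0
  gamma(1) = phi_1 gamma(0) + c_1
Substituting the second into the first: gamma(0) (1 - phi_1^2) = c_0 + phi_1 c_1, so
  gamma(0) = (c_0 + phi_1 c_1) / (1 - phi_1^2) = (4.29438 + (0.154)(-1.436)) / (1 - (0.154)^2) = 4.073236 / 0.976284 = 4.172184.
  gamma(1) = phi_1 gamma(0) + c_1 = (0.154)(4.172184) + (-1.436) = -0.793484.
For k = 2 (> q): gamma(2) = phi_1 gamma(1) = (0.154)(-0.793484) = -0.122196.
Therefore gamma(2) = -0.1222 (to 4 decimal places).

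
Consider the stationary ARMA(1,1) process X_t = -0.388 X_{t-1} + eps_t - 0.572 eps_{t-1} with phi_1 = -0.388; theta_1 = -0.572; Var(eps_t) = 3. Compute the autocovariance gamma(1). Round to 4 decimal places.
\gamma(1) = -4.1429

Multiply the model equation by X_{t-k} and take expectations. With theta_0 = psi_0 = 1 and psi_j the MA(infinity) weights, this gives
  gamma(k) - sum_i phi_i gamma(k-i) = c_k,
  c_k = sigma^2 * sum_{j=k..q} theta_j psi_{j-k}   (c_k = 0 for k > q),
using gamma(-m) = gamma(m).
psi-weights needed (psi_j = theta_j + sum_i phi_i psi_{j-i}):
  psi_1 = theta_1 + phi_1 = -0.572 + (-0.388) = -0.96
Right-hand sides:
  c_0 = sigma^2 (1 + theta_1 psi_1) = 3 * (1 + (-0.572)(-0.96)) = 3 * 1.54912 = 4.64736
  c_1 = sigma^2 theta_1 = 3 * (-0.572) = -1.716
  c_2 = 0
Equations for k = 0 and k = 1 (AR order 1):
  gamma(0) = phi_1 gamma(1) + c_0
  gamma(1) = phi_1 gamma(0) + c_1
Substituting the second into the first: gamma(0) (1 - phi_1^2) = c_0 + phi_1 c_1, so
  gamma(0) = (c_0 + phi_1 c_1) / (1 - phi_1^2) = (4.64736 + (-0.388)(-1.716)) / (1 - (-0.388)^2) = 5.313168 / 0.849456 = 6.254789.
  gamma(1) = phi_1 gamma(0) + c_1 = (-0.388)(6.254789) + (-1.716) = -4.142858.
Therefore gamma(1) = -4.1429 (to 4 decimal places).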